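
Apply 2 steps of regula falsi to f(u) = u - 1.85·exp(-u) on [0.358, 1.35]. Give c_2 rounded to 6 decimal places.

0.823012

False-position update: c = (a·f(b) − b·f(a))/(f(b) − f(a)); replace the endpoint whose sign matches f(c).
f(0.358000) = -0.935285, f(1.350000) = 0.870406
step 1: c = 0.871822, f(c) = 0.098172 > 0 → new bracket [0.358000, 0.871822]
step 2: c = 0.823012, f(c) = 0.010664 > 0 → new bracket [0.358000, 0.823012]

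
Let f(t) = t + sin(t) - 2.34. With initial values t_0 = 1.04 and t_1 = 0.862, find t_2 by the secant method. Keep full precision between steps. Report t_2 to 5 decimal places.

f(t_0) = -0.437596, f(t_1) = -0.718854
t_2 = 0.862000 - (-0.718854)·(0.862000 - 1.040000)/(-0.718854 - (-0.437596)) = 1.316941; f(t_2) = -0.055107

1.31694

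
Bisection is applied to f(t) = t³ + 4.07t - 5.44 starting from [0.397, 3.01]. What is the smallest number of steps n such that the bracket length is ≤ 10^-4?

15

Initial width b − a = 3.01 − 0.397 = 2.613000.
After n steps the width is (b−a)/2^n; need (b−a)/2^n ≤ 10^-4.
So n ≥ log₂(2.613000/10^-4) = log₂(26130.0000) ≈ 14.6734.
Hence n = 15.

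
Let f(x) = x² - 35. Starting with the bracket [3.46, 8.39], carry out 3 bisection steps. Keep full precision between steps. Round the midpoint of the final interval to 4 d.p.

f(3.460000) = -23.028400, f(8.390000) = 35.392100 (opposite signs)
step 1: m = 5.925000, f(m) = 0.105625 > 0 → root in [3.460000, 5.925000]
step 2: m = 4.692500, f(m) = -12.980444 < 0 → root in [4.692500, 5.925000]
step 3: m = 5.308750, f(m) = -6.817173 < 0 → root in [5.308750, 5.925000]
Midpoint of [5.308750, 5.925000] = 5.616875

5.6169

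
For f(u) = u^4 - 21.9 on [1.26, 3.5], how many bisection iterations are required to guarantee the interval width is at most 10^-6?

Initial width b − a = 3.5 − 1.26 = 2.240000.
After n steps the width is (b−a)/2^n; need (b−a)/2^n ≤ 10^-6.
So n ≥ log₂(2.240000/10^-6) = log₂(2240000.0000) ≈ 21.0951.
Hence n = 22.

22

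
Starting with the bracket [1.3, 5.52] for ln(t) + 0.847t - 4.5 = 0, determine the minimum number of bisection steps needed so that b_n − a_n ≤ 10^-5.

19

Initial width b − a = 5.52 − 1.3 = 4.220000.
After n steps the width is (b−a)/2^n; need (b−a)/2^n ≤ 10^-5.
So n ≥ log₂(4.220000/10^-5) = log₂(422000.0000) ≈ 18.6869.
Hence n = 19.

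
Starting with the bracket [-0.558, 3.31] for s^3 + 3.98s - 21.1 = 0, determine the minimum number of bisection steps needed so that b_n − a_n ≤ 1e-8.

29

Initial width b − a = 3.31 − -0.558 = 3.868000.
After n steps the width is (b−a)/2^n; need (b−a)/2^n ≤ 1e-8.
So n ≥ log₂(3.868000/1e-8) = log₂(386800000.0000) ≈ 28.5270.
Hence n = 29.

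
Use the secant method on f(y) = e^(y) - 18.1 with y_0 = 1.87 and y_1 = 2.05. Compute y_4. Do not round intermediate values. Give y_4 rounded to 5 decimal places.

f(y_0) = -11.611704, f(y_1) = -10.332099
y_2 = 2.050000 - (-10.332099)·(2.050000 - 1.870000)/(-10.332099 - (-11.611704)) = 3.503400; f(y_2) = 15.128244
y_3 = 3.503400 - (15.128244)·(3.503400 - 2.050000)/(15.128244 - (-10.332099)) = 2.639806; f(y_3) = -4.089508
y_4 = 2.639806 - (-4.089508)·(2.639806 - 3.503400)/(-4.089508 - (15.128244)) = 2.823578; f(y_4) = -1.263016

2.82358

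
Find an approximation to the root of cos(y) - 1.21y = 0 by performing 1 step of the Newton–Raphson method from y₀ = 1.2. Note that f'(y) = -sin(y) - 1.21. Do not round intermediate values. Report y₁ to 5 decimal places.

y_0 = 1.200000: f = -1.089642, f' = -2.142039 → y_1 = 1.200000 - (-1.089642)/(-2.142039) = 0.691306

0.69131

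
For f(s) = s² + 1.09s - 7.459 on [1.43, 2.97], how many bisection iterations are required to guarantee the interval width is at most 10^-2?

8

Initial width b − a = 2.97 − 1.43 = 1.540000.
After n steps the width is (b−a)/2^n; need (b−a)/2^n ≤ 10^-2.
So n ≥ log₂(1.540000/10^-2) = log₂(154.0000) ≈ 7.2668.
Hence n = 8.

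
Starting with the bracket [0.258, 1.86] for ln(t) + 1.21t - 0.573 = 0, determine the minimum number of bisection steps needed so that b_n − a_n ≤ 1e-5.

18

Initial width b − a = 1.86 − 0.258 = 1.602000.
After n steps the width is (b−a)/2^n; need (b−a)/2^n ≤ 1e-5.
So n ≥ log₂(1.602000/1e-5) = log₂(160200.0000) ≈ 17.2895.
Hence n = 18.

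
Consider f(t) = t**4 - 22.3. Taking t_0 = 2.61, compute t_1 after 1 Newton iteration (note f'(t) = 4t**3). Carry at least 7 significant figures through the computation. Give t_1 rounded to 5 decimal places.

2.27106

t_0 = 2.610000: f = 24.104706, f' = 71.118324 → t_1 = 2.610000 - (24.104706)/(71.118324) = 2.271062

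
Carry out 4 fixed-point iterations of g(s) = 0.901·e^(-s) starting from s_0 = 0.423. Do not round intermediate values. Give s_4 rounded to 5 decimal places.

0.52147

s_1 = g(0.423000) = 0.590226
s_2 = g(0.590226) = 0.499336
s_3 = g(0.499336) = 0.546847
s_4 = g(0.546847) = 0.521473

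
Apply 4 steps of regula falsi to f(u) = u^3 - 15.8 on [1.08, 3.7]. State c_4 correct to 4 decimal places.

f(1.080000) = -14.540288, f(3.700000) = 34.853000
step 1: c = 1.851270, f(c) = -9.455328 < 0 → new bracket [1.851270, 3.700000]
step 2: c = 2.245786, f(c) = -4.473256 < 0 → new bracket [2.245786, 3.700000]
step 3: c = 2.411199, f(c) = -1.781578 < 0 → new bracket [2.411199, 3.700000]
step 4: c = 2.473875, f(c) = -0.659749 < 0 → new bracket [2.473875, 3.700000]

2.4739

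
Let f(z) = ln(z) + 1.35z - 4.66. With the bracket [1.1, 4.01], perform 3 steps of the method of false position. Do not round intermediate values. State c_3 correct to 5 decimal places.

2.71366

False-position update: c = (a·f(b) − b·f(a))/(f(b) − f(a)); replace the endpoint whose sign matches f(c).
f(1.100000) = -3.079690, f(4.010000) = 2.142291
step 1: c = 2.816187, f(c) = 0.177237 > 0 → new bracket [1.100000, 2.816187]
step 2: c = 2.722795, f(c) = 0.017432 > 0 → new bracket [1.100000, 2.722795]
step 3: c = 2.713661, f(c) = 0.001741 > 0 → new bracket [1.100000, 2.713661]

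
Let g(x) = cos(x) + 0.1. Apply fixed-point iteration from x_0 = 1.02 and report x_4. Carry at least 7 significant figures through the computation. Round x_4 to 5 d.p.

x_1 = g(1.020000) = 0.623366
x_2 = g(0.623366) = 0.911918
x_3 = g(0.911918) = 0.712230
x_4 = g(0.712230) = 0.856906

0.85691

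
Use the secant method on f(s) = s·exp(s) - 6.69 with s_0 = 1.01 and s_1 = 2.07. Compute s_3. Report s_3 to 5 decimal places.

Secant update: s_(k+1) = s_k − f(s_k)·(s_k − s_(k-1))/(f(s_k) − f(s_(k-1))).
f(s_0) = -3.916943, f(s_1) = 9.714384
s_2 = 2.070000 - (9.714384)·(2.070000 - 1.010000)/(9.714384 - (-3.916943)) = 1.314590; f(s_2) = -1.795491
s_3 = 1.314590 - (-1.795491)·(1.314590 - 2.070000)/(-1.795491 - (9.714384)) = 1.432430; f(s_3) = -0.689740

1.43243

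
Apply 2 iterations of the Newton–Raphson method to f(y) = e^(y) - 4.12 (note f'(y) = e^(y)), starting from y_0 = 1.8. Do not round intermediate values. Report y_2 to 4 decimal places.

Newton update: y ← y − f(y)/f'(y).
y_0 = 1.800000: f = 1.929647, f' = 6.049647 → y_1 = 1.800000 - (1.929647)/(6.049647) = 1.481031
y_1 = 1.481031: f = 0.277479, f' = 4.397479 → y_2 = 1.481031 - (0.277479)/(4.397479) = 1.417932

1.4179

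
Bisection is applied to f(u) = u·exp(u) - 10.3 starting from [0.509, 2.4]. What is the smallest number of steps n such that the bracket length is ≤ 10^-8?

28

Initial width b − a = 2.4 − 0.509 = 1.891000.
After n steps the width is (b−a)/2^n; need (b−a)/2^n ≤ 10^-8.
So n ≥ log₂(1.891000/10^-8) = log₂(189100000.0000) ≈ 27.4946.
Hence n = 28.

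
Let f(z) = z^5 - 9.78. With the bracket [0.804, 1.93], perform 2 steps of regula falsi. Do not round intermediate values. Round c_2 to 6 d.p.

f(0.804000) = -9.444046, f(1.930000) = 16.998518
step 1: c = 1.206154, f(c) = -7.227213 < 0 → new bracket [1.206154, 1.930000]
step 2: c = 1.422098, f(c) = -3.963693 < 0 → new bracket [1.422098, 1.930000]

1.422098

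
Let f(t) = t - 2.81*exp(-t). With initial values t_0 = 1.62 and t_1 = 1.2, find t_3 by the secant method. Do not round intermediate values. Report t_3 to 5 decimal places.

1.01784

Secant update: t_(k+1) = t_k − f(t_k)·(t_k − t_(k-1))/(f(t_k) − f(t_(k-1))).
f(t_0) = 1.063905, f(t_1) = 0.353644
t_2 = 1.200000 - (0.353644)·(1.200000 - 1.620000)/(0.353644 - (1.063905)) = 0.990879; f(t_2) = -0.052335
t_3 = 0.990879 - (-0.052335)·(0.990879 - 1.200000)/(-0.052335 - (0.353644)) = 1.017837; f(t_3) = 0.002370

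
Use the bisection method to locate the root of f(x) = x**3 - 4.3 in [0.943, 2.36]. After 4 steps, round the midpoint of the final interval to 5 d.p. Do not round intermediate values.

1.60722

f(0.943000) = -3.461438, f(2.360000) = 8.844256 (opposite signs)
step 1: m = 1.651500, f(m) = 0.204387 > 0 → root in [0.943000, 1.651500]
step 2: m = 1.297250, f(m) = -2.116913 < 0 → root in [1.297250, 1.651500]
step 3: m = 1.474375, f(m) = -1.095031 < 0 → root in [1.474375, 1.651500]
step 4: m = 1.562937, f(m) = -0.482097 < 0 → root in [1.562937, 1.651500]
Midpoint of [1.562937, 1.651500] = 1.607219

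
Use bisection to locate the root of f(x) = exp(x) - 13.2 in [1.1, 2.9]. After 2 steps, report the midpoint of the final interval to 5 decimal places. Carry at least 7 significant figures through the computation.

2.67500

f(1.100000) = -10.195834, f(2.900000) = 4.974145 (opposite signs)
step 1: m = 2.000000, f(m) = -5.810944 < 0 → root in [2.000000, 2.900000]
step 2: m = 2.450000, f(m) = -1.611653 < 0 → root in [2.450000, 2.900000]
Midpoint of [2.450000, 2.900000] = 2.675000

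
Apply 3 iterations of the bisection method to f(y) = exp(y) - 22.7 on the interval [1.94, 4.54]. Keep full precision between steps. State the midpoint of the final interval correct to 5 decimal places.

3.07750

f(1.940000) = -15.741249, f(4.540000) = 70.990800 (opposite signs)
step 1: m = 3.240000, f(m) = 2.833722 > 0 → root in [1.940000, 3.240000]
step 2: m = 2.590000, f(m) = -9.370228 < 0 → root in [2.590000, 3.240000]
step 3: m = 2.915000, f(m) = -4.251188 < 0 → root in [2.915000, 3.240000]
Midpoint of [2.915000, 3.240000] = 3.077500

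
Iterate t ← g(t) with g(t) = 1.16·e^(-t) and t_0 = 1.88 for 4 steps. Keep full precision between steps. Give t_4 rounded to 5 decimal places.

0.74788

t_1 = g(1.880000) = 0.177005
t_2 = g(0.177005) = 0.971820
t_3 = g(0.971820) = 0.438937
t_4 = g(0.438937) = 0.747877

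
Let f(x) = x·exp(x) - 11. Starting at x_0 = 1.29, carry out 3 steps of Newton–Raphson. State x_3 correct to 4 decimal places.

1.8073

Newton update: x ← x − f(x)/f'(x).
f'(x) = (x + 1)·exp(x)
x_0 = 1.290000: f = -6.313705, f' = 8.319081 → x_1 = 1.290000 - (-6.313705)/(8.319081) = 2.048943
x_1 = 2.048943: f = 4.899163, f' = 23.658855 → x_2 = 2.048943 - (4.899163)/(23.658855) = 1.841867
x_2 = 1.841867: f = 0.619065, f' = 17.927373 → x_3 = 1.841867 - (0.619065)/(17.927373) = 1.807336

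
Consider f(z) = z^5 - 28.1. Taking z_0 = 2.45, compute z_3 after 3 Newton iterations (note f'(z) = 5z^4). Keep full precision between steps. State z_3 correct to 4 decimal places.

Newton update: z ← z − f(z)/f'(z).
z_0 = 2.450000: f = 60.173515, f' = 180.150031 → z_1 = 2.450000 - (60.173515)/(180.150031) = 2.115981
z_1 = 2.115981: f = 14.318853, f' = 100.234480 → z_2 = 2.115981 - (14.318853)/(100.234480) = 1.973128
z_2 = 1.973128: f = 1.807202, f' = 75.786287 → z_3 = 1.973128 - (1.807202)/(75.786287) = 1.949282

1.9493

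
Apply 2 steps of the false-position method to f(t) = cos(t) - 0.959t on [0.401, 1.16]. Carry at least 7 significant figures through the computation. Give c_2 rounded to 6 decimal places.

0.755340

False-position update: c = (a·f(b) − b·f(a))/(f(b) − f(a)); replace the endpoint whose sign matches f(c).
f(0.401000) = 0.536112, f(1.160000) = -0.713100
step 1: c = 0.726732, f(c) = 0.050413 > 0 → new bracket [0.726732, 1.160000]
step 2: c = 0.755340, f(c) = 0.003667 > 0 → new bracket [0.755340, 1.160000]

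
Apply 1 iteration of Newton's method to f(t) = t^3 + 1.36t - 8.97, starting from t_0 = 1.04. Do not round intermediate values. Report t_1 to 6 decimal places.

2.436529

f'(t) = 3t^2 + 1.36
t_0 = 1.040000: f = -6.430736, f' = 4.604800 → t_1 = 1.040000 - (-6.430736)/(4.604800) = 2.436529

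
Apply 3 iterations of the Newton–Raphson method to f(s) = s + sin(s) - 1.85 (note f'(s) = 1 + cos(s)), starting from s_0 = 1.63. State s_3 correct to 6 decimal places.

1.005522

s_0 = 1.630000: f = 0.778248, f' = 0.940831 → s_1 = 1.630000 - (0.778248)/(0.940831) = 0.802808
s_1 = 0.802808: f = -0.327883, f' = 1.694690 → s_2 = 0.802808 - (-0.327883)/(1.694690) = 0.996284
s_2 = 0.996284: f = -0.014258, f' = 1.543425 → s_3 = 0.996284 - (-0.014258)/(1.543425) = 1.005522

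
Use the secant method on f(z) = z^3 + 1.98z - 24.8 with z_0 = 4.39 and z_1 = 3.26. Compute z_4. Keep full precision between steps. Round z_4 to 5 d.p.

f(z_0) = 68.496719, f(z_1) = 16.300776
z_2 = 3.260000 - (16.300776)·(3.260000 - 4.390000)/(16.300776 - (68.496719)) = 2.907101; f(z_2) = 5.524667
z_3 = 2.907101 - (5.524667)·(2.907101 - 3.260000)/(5.524667 - (16.300776)) = 2.726178; f(z_3) = 0.858919
z_4 = 2.726178 - (0.858919)·(2.726178 - 2.907101)/(0.858919 - (5.524667)) = 2.692872; f(z_4) = 0.059408

2.69287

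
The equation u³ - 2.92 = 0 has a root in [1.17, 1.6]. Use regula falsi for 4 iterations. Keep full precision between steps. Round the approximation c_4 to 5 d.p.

False-position update: c = (a·f(b) − b·f(a))/(f(b) − f(a)); replace the endpoint whose sign matches f(c).
f(1.170000) = -1.318387, f(1.600000) = 1.176000
step 1: c = 1.397273, f(c) = -0.192005 < 0 → new bracket [1.397273, 1.600000]
step 2: c = 1.425726, f(c) = -0.021932 < 0 → new bracket [1.425726, 1.600000]
step 3: c = 1.428917, f(c) = -0.002432 < 0 → new bracket [1.428917, 1.600000]
step 4: c = 1.429270, f(c) = -0.000269 < 0 → new bracket [1.429270, 1.600000]

1.42927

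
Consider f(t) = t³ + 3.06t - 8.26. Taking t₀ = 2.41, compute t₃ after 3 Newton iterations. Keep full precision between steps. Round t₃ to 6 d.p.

1.529913

f'(t) = 3t² + 3.06
t_0 = 2.410000: f = 13.112121, f' = 20.484300 → t_1 = 2.410000 - (13.112121)/(20.484300) = 1.769894
t_1 = 1.769894: f = 2.700114, f' = 12.457576 → t_2 = 1.769894 - (2.700114)/(12.457576) = 1.553149
t_2 = 1.553149: f = 0.239257, f' = 10.296819 → t_3 = 1.553149 - (0.239257)/(10.296819) = 1.529913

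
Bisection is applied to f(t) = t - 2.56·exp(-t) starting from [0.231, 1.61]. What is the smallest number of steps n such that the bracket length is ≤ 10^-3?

Initial width b − a = 1.61 − 0.231 = 1.379000.
After n steps the width is (b−a)/2^n; need (b−a)/2^n ≤ 10^-3.
So n ≥ log₂(1.379000/10^-3) = log₂(1379.0000) ≈ 10.4294.
Hence n = 11.

11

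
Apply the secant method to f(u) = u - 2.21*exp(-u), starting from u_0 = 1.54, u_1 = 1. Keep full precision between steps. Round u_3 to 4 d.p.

0.8996

f(u_0) = 1.066218, f(u_1) = 0.186986
u_2 = 1.000000 - (0.186986)·(1.000000 - 1.540000)/(0.186986 - (1.066218)) = 0.885158; f(u_2) = -0.026796
u_3 = 0.885158 - (-0.026796)·(0.885158 - 1.000000)/(-0.026796 - (0.186986)) = 0.899553; f(u_3) = 0.000632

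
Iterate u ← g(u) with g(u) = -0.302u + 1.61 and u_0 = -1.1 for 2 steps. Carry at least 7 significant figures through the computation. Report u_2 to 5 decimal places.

1.02346

u_1 = g(-1.100000) = 1.942200
u_2 = g(1.942200) = 1.023456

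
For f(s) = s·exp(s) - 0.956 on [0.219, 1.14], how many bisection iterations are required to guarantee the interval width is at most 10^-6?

20

Initial width b − a = 1.14 − 0.219 = 0.921000.
After n steps the width is (b−a)/2^n; need (b−a)/2^n ≤ 10^-6.
So n ≥ log₂(0.921000/10^-6) = log₂(921000.0000) ≈ 19.8128.
Hence n = 20.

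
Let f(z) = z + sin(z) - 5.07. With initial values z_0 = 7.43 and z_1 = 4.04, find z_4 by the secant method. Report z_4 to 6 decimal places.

5.634198

f(z_0) = 3.271458, f(z_1) = -1.812336
z_2 = 4.040000 - (-1.812336)·(4.040000 - 7.430000)/(-1.812336 - (3.271458)) = 5.248511; f(z_2) = -0.681186
z_3 = 5.248511 - (-0.681186)·(5.248511 - 4.040000)/(-0.681186 - (-1.812336)) = 5.976283; f(z_3) = 0.604176
z_4 = 5.976283 - (0.604176)·(5.976283 - 5.248511)/(0.604176 - (-0.681186)) = 5.634198; f(z_4) = -0.040181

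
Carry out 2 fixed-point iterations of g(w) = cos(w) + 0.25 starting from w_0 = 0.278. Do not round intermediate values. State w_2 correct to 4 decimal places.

0.6015

w_1 = g(0.278000) = 1.211606
w_2 = g(1.211606) = 0.601516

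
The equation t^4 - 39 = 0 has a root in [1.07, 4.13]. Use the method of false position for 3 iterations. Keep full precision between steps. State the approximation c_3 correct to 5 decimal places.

f(1.070000) = -37.689204, f(4.130000) = 251.937838
step 1: c = 1.468198, f(c) = -34.353363 < 0 → new bracket [1.468198, 4.130000]
step 2: c = 1.787600, f(c) = -28.788698 < 0 → new bracket [1.787600, 4.130000]
step 3: c = 2.027814, f(c) = -22.091197 < 0 → new bracket [2.027814, 4.130000]

2.02781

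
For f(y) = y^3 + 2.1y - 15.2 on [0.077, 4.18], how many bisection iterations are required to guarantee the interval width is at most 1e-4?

Initial width b − a = 4.18 − 0.077 = 4.103000.
After n steps the width is (b−a)/2^n; need (b−a)/2^n ≤ 1e-4.
So n ≥ log₂(4.103000/1e-4) = log₂(41030.0000) ≈ 15.3244.
Hence n = 16.

16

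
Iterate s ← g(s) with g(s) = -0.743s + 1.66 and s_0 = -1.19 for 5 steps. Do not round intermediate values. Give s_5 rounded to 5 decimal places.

s_1 = g(-1.190000) = 2.544170
s_2 = g(2.544170) = -0.230318
s_3 = g(-0.230318) = 1.831127
s_4 = g(1.831127) = 0.299473
s_5 = g(0.299473) = 1.437492

1.43749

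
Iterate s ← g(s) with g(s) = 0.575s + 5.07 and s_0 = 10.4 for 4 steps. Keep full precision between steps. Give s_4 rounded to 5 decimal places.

s_1 = g(10.400000) = 11.050000
s_2 = g(11.050000) = 11.423750
s_3 = g(11.423750) = 11.638656
s_4 = g(11.638656) = 11.762227

11.76223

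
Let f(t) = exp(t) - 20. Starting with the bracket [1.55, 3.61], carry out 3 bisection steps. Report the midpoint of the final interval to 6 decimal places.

2.966250

f(1.550000) = -15.288530, f(3.610000) = 16.966053 (opposite signs)
step 1: m = 2.580000, f(m) = -6.802862 < 0 → root in [2.580000, 3.610000]
step 2: m = 3.095000, f(m) = 2.087239 > 0 → root in [2.580000, 3.095000]
step 3: m = 2.837500, f(m) = -2.926970 < 0 → root in [2.837500, 3.095000]
Midpoint of [2.837500, 3.095000] = 2.966250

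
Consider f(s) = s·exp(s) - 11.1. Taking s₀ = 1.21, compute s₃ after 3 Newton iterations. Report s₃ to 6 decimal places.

1.815474

f'(s) = (s + 1)·exp(s)
s_0 = 1.210000: f = -7.042284, f' = 7.411201 → s_1 = 1.210000 - (-7.042284)/(7.411201) = 2.160222
s_1 = 2.160222: f = 7.635731, f' = 27.408791 → s_2 = 2.160222 - (7.635731)/(27.408791) = 1.881635
s_2 = 1.881635: f = 1.251476, f' = 18.915703 → s_3 = 1.881635 - (1.251476)/(18.915703) = 1.815474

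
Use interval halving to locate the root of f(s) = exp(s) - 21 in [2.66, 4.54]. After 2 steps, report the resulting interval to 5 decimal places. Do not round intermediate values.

f(2.660000) = -6.703711, f(4.540000) = 72.690800 (opposite signs)
step 1: m = 3.600000, f(m) = 15.598234 > 0 → root in [2.660000, 3.600000]
step 2: m = 3.130000, f(m) = 1.873980 > 0 → root in [2.660000, 3.130000]

[2.66000, 3.13000]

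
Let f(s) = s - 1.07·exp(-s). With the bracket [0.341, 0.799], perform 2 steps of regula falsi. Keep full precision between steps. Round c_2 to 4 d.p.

0.5924

False-position update: c = (a·f(b) − b·f(a))/(f(b) − f(a)); replace the endpoint whose sign matches f(c).
f(0.341000) = -0.419833, f(0.799000) = 0.317737
step 1: c = 0.601699, f(c) = 0.015467 > 0 → new bracket [0.341000, 0.601699]
step 2: c = 0.592436, f(c) = 0.000748 > 0 → new bracket [0.341000, 0.592436]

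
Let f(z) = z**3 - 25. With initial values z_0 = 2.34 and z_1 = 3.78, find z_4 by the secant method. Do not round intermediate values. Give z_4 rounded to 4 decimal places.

f(z_0) = -12.187096, f(z_1) = 29.010152
z_2 = 3.780000 - (29.010152)·(3.780000 - 2.340000)/(29.010152 - (-12.187096)) = 2.765985; f(z_2) = -3.838348
z_3 = 2.765985 - (-3.838348)·(2.765985 - 3.780000)/(-3.838348 - (29.010152)) = 2.884473; f(z_3) = -1.000656
z_4 = 2.884473 - (-1.000656)·(2.884473 - 2.765985)/(-1.000656 - (-3.838348)) = 2.926255; f(z_4) = 0.057434

2.9263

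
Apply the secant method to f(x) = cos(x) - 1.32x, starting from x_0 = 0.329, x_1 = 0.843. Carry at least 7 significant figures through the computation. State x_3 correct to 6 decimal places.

0.616991

f(x_0) = 0.512086, f(x_1) = -0.447534
x_2 = 0.843000 - (-0.447534)·(0.843000 - 0.329000)/(-0.447534 - (0.512086)) = 0.603288; f(x_2) = 0.027135
x_3 = 0.603288 - (0.027135)·(0.603288 - 0.843000)/(0.027135 - (-0.447534)) = 0.616991; f(x_3) = 0.001195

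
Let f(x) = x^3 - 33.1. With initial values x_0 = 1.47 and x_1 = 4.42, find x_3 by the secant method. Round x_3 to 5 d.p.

Secant update: x_(k+1) = x_k − f(x_k)·(x_k − x_(k-1))/(f(x_k) − f(x_(k-1))).
f(x_0) = -29.923477, f(x_1) = 53.250888
x_2 = 4.420000 - (53.250888)·(4.420000 - 1.470000)/(53.250888 - (-29.923477)) = 2.531316; f(x_2) = -16.880445
x_3 = 2.531316 - (-16.880445)·(2.531316 - 4.420000)/(-16.880445 - (53.250888)) = 2.985918; f(x_3) = -6.478445

2.98592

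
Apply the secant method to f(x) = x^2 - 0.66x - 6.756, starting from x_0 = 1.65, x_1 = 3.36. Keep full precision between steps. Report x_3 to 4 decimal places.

2.9410

Secant update: x_(k+1) = x_k − f(x_k)·(x_k − x_(k-1))/(f(x_k) − f(x_(k-1))).
f(x_0) = -5.122500, f(x_1) = 2.316000
x_2 = 3.360000 - (2.316000)·(3.360000 - 1.650000)/(2.316000 - (-5.122500)) = 2.827586; f(x_2) = -0.626963
x_3 = 2.827586 - (-0.626963)·(2.827586 - 3.360000)/(-0.626963 - (2.316000)) = 2.941011; f(x_3) = -0.047524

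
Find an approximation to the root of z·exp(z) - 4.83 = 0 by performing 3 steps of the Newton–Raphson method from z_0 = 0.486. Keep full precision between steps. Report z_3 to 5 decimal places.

Newton update: z ← z − f(z)/f'(z).
f'(z) = (z + 1)·exp(z)
z_0 = 0.486000: f = -4.039861, f' = 2.415939 → z_1 = 0.486000 - (-4.039861)/(2.415939) = 2.158170
z_1 = 2.158170: f = 13.849584, f' = 27.334871 → z_2 = 2.158170 - (13.849584)/(27.334871) = 1.651507
z_2 = 1.651507: f = 3.782329, f' = 13.827161 → z_3 = 1.651507 - (3.782329)/(13.827161) = 1.377963

1.37796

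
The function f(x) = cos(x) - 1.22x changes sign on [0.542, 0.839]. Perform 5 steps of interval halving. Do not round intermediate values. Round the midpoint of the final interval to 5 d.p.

0.64873

f(0.542000) = 0.195439, f(0.839000) = -0.355373 (opposite signs)
step 1: m = 0.690500, f(m) = -0.071482 < 0 → root in [0.542000, 0.690500]
step 2: m = 0.616250, f(m) = 0.064227 > 0 → root in [0.616250, 0.690500]
step 3: m = 0.653375, f(m) = -0.003081 < 0 → root in [0.616250, 0.653375]
step 4: m = 0.634813, f(m) = 0.030712 > 0 → root in [0.634813, 0.653375]
step 5: m = 0.644094, f(m) = 0.013850 > 0 → root in [0.644094, 0.653375]
Midpoint of [0.644094, 0.653375] = 0.648734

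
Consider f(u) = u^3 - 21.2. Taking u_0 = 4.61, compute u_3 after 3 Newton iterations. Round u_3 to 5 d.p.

2.77196

Newton update: u ← u − f(u)/f'(u).
f'(u) = 3u^2
u_0 = 4.610000: f = 76.772181, f' = 63.756300 → u_1 = 4.610000 - (76.772181)/(63.756300) = 3.405849
u_1 = 3.405849: f = 18.307210, f' = 34.799432 → u_2 = 3.405849 - (18.307210)/(34.799432) = 2.879772
u_2 = 2.879772: f = 2.682191, f' = 24.879255 → u_3 = 2.879772 - (2.682191)/(24.879255) = 2.771963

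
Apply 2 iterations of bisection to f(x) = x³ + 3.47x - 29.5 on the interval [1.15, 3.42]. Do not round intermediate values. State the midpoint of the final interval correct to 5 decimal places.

f(1.150000) = -23.988625, f(3.420000) = 22.369088 (opposite signs)
step 1: m = 2.285000, f(m) = -9.640551 < 0 → root in [2.285000, 3.420000]
step 2: m = 2.852500, f(m) = 3.608272 > 0 → root in [2.285000, 2.852500]
Midpoint of [2.285000, 2.852500] = 2.568750

2.56875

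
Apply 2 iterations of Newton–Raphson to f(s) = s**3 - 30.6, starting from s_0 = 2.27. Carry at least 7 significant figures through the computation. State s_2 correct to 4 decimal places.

3.1646

f'(s) = 3s**2
s_0 = 2.270000: f = -18.902917, f' = 15.458700 → s_1 = 2.270000 - (-18.902917)/(15.458700) = 3.492801
s_1 = 3.492801: f = 12.010988, f' = 36.598981 → s_2 = 3.492801 - (12.010988)/(36.598981) = 3.164623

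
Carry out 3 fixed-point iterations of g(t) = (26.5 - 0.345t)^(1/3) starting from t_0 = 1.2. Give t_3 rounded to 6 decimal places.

2.942799

t_1 = g(1.200000) = 2.965759
t_2 = g(2.965759) = 2.942490
t_3 = g(2.942490) = 2.942799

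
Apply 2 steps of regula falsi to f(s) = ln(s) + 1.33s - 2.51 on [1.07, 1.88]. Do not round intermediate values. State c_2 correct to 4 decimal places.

f(1.070000) = -1.019241, f(1.880000) = 0.621672
step 1: c = 1.573126, f(c) = 0.035322 > 0 → new bracket [1.070000, 1.573126]
step 2: c = 1.556274, f(c) = 0.002139 > 0 → new bracket [1.070000, 1.556274]

1.5563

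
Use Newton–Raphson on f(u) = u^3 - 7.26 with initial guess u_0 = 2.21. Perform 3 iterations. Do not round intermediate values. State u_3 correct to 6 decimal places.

1.936328

f'(u) = 3u^2
u_0 = 2.210000: f = 3.533861, f' = 14.652300 → u_1 = 2.210000 - (3.533861)/(14.652300) = 1.968819
u_1 = 1.968819: f = 0.371628, f' = 11.628741 → u_2 = 1.968819 - (0.371628)/(11.628741) = 1.936861
u_2 = 1.936861: f = 0.006000, f' = 11.254292 → u_3 = 1.936861 - (0.006000)/(11.254292) = 1.936328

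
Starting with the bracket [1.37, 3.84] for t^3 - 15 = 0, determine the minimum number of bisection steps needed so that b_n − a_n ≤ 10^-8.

Initial width b − a = 3.84 − 1.37 = 2.470000.
After n steps the width is (b−a)/2^n; need (b−a)/2^n ≤ 10^-8.
So n ≥ log₂(2.470000/10^-8) = log₂(247000000.0000) ≈ 27.8799.
Hence n = 28.

28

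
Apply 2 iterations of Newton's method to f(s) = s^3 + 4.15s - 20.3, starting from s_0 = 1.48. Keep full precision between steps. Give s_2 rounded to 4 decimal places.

2.2508

f'(s) = 3s^2 + 4.15
s_0 = 1.480000: f = -10.916208, f' = 10.721200 → s_1 = 1.480000 - (-10.916208)/(10.721200) = 2.498189
s_1 = 2.498189: f = 5.658553, f' = 22.872845 → s_2 = 2.498189 - (5.658553)/(22.872845) = 2.250797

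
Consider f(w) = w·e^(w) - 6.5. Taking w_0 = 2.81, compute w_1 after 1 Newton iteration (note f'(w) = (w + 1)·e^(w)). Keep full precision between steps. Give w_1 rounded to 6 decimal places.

2.175179

Newton update: w ← w − f(w)/f'(w).
w_0 = 2.810000: f = 40.173870, f' = 63.283788 → w_1 = 2.810000 - (40.173870)/(63.283788) = 2.175179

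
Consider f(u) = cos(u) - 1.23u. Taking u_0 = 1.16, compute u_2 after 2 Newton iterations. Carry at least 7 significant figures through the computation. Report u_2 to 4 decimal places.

0.6484

f'(u) = -sin(u) - 1.23
u_0 = 1.160000: f = -1.027460, f' = -2.146803 → u_1 = 1.160000 - (-1.027460)/(-2.146803) = 0.681400
u_1 = 0.681400: f = -0.061430, f' = -1.859881 → u_2 = 0.681400 - (-0.061430)/(-1.859881) = 0.648371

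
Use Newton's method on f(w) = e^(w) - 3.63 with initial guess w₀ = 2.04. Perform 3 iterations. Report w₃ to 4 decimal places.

1.2895

f'(w) = e^(w)
w_0 = 2.040000: f = 4.060609, f' = 7.690609 → w_1 = 2.040000 - (4.060609)/(7.690609) = 1.512004
w_1 = 1.512004: f = 0.905812, f' = 4.535812 → w_2 = 1.512004 - (0.905812)/(4.535812) = 1.312302
w_2 = 1.312302: f = 0.084715, f' = 3.714715 → w_3 = 1.312302 - (0.084715)/(3.714715) = 1.289497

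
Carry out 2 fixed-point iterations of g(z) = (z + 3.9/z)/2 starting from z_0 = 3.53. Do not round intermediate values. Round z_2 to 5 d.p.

2.00016

z_1 = g(3.530000) = 2.317408
z_2 = g(2.317408) = 2.000161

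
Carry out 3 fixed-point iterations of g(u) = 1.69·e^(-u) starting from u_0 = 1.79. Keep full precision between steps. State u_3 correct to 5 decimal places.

u_1 = g(1.790000) = 0.282163
u_2 = g(0.282163) = 1.274515
u_3 = g(1.274515) = 0.472467

0.47247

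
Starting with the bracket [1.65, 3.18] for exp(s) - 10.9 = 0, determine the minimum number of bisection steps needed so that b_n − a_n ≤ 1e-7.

Initial width b − a = 3.18 − 1.65 = 1.530000.
After n steps the width is (b−a)/2^n; need (b−a)/2^n ≤ 1e-7.
So n ≥ log₂(1.530000/1e-7) = log₂(15300000.0000) ≈ 23.8670.
Hence n = 24.

24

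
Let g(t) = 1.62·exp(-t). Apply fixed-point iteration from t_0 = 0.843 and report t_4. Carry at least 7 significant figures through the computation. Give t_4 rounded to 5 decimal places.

t_1 = g(0.843000) = 0.697276
t_2 = g(0.697276) = 0.806662
t_3 = g(0.806662) = 0.723079
t_4 = g(0.723079) = 0.786114

0.78611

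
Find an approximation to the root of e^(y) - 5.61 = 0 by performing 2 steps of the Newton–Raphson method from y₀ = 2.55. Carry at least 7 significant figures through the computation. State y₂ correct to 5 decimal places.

1.75641

f'(y) = e^(y)
y_0 = 2.550000: f = 7.197104, f' = 12.807104 → y_1 = 2.550000 - (7.197104)/(12.807104) = 1.988038
y_1 = 1.988038: f = 1.691196, f' = 7.301196 → y_2 = 1.988038 - (1.691196)/(7.301196) = 1.756405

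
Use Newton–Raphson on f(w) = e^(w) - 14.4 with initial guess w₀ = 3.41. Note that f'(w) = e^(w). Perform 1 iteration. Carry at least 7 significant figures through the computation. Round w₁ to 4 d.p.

2.8858

w_0 = 3.410000: f = 15.865244, f' = 30.265244 → w_1 = 3.410000 - (15.865244)/(30.265244) = 2.885793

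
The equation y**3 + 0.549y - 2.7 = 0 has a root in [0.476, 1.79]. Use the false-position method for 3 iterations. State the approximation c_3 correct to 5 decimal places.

1.23030

False-position update: c = (a·f(b) − b·f(a))/(f(b) − f(a)); replace the endpoint whose sign matches f(c).
f(0.476000) = -2.330826, f(1.790000) = 4.018049
step 1: c = 0.958401, f(c) = -1.293515 < 0 → new bracket [0.958401, 1.790000]
step 2: c = 1.160919, f(c) = -0.498047 < 0 → new bracket [1.160919, 1.790000]
step 3: c = 1.230296, f(c) = -0.162359 < 0 → new bracket [1.230296, 1.790000]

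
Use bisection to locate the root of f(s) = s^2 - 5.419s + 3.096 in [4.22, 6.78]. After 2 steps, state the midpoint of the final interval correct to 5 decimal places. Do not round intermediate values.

4.54000

f(4.220000) = -1.963780, f(6.780000) = 12.323580 (opposite signs)
step 1: m = 5.500000, f(m) = 3.541500 > 0 → root in [4.220000, 5.500000]
step 2: m = 4.860000, f(m) = 0.379260 > 0 → root in [4.220000, 4.860000]
Midpoint of [4.220000, 4.860000] = 4.540000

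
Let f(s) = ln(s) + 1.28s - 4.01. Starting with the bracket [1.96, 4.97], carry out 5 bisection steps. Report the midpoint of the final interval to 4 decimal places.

f(1.960000) = -0.828256, f(4.970000) = 3.955020 (opposite signs)
step 1: m = 3.465000, f(m) = 1.667913 > 0 → root in [1.960000, 3.465000]
step 2: m = 2.712500, f(m) = 0.459871 > 0 → root in [1.960000, 2.712500]
step 3: m = 2.336250, f(m) = -0.171053 < 0 → root in [2.336250, 2.712500]
step 4: m = 2.524375, f(m) = 0.147194 > 0 → root in [2.336250, 2.524375]
step 5: m = 2.430312, f(m) = -0.011180 < 0 → root in [2.430312, 2.524375]
Midpoint of [2.430312, 2.524375] = 2.477344

2.4773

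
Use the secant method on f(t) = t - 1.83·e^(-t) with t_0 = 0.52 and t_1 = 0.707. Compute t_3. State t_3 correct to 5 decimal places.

f(t_0) = -0.567973, f(t_1) = -0.195412
t_2 = 0.707000 - (-0.195412)·(0.707000 - 0.520000)/(-0.195412 - (-0.567973)) = 0.805084; f(t_2) = -0.013019
t_3 = 0.805084 - (-0.013019)·(0.805084 - 0.707000)/(-0.013019 - (-0.195412)) = 0.812085; f(t_3) = -0.000310

0.81208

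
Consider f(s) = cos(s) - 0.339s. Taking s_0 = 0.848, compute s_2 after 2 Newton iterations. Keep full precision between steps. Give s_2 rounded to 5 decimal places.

1.16496

f'(s) = -sin(s) - 0.339
s_0 = 0.848000: f = 0.374012, f' = -1.088959 → s_1 = 0.848000 - (0.374012)/(-1.088959) = 1.191459
s_1 = 1.191459: f = -0.033599, f' = -1.267910 → s_2 = 1.191459 - (-0.033599)/(-1.267910) = 1.164959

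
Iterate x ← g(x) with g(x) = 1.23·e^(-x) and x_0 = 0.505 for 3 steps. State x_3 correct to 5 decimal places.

x_1 = g(0.505000) = 0.742312
x_2 = g(0.742312) = 0.585495
x_3 = g(0.585495) = 0.684901

0.68490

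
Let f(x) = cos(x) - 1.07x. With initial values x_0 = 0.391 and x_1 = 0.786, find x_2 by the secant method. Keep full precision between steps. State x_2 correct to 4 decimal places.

0.7032

f(x_0) = 0.506158, f(x_1) = -0.134339
x_2 = 0.786000 - (-0.134339)·(0.786000 - 0.391000)/(-0.134339 - (0.506158)) = 0.703152; f(x_2) = 0.010435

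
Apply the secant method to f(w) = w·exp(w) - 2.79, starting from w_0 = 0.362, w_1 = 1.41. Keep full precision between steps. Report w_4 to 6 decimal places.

f(w_0) = -2.270096, f(w_1) = 2.985297
w_2 = 1.410000 - (2.985297)·(1.410000 - 0.362000)/(2.985297 - (-2.270096)) = 0.814689; f(w_2) = -0.950045
w_3 = 0.814689 - (-0.950045)·(0.814689 - 1.410000)/(-0.950045 - (2.985297)) = 0.958405; f(w_3) = -0.290924
w_4 = 0.958405 - (-0.290924)·(0.958405 - 0.814689)/(-0.290924 - (-0.950045)) = 1.021839; f(w_4) = 0.048975

1.021839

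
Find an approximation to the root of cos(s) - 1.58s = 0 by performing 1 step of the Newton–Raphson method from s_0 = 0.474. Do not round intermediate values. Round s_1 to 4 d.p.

f'(s) = -sin(s) - 1.58
s_0 = 0.474000: f = 0.140830, f' = -2.036449 → s_1 = 0.474000 - (0.140830)/(-2.036449) = 0.543155

0.5432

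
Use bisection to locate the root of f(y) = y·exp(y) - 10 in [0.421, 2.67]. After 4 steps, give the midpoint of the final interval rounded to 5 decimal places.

f(0.421000) = -9.358613, f(2.670000) = 28.554718 (opposite signs)
step 1: m = 1.545500, f(m) = -2.751116 < 0 → root in [1.545500, 2.670000]
step 2: m = 2.107750, f(m) = 7.346158 > 0 → root in [1.545500, 2.107750]
step 3: m = 1.826625, f(m) = 1.348607 > 0 → root in [1.545500, 1.826625]
step 4: m = 1.686062, f(m) = -0.898325 < 0 → root in [1.686062, 1.826625]
Midpoint of [1.686062, 1.826625] = 1.756344

1.75634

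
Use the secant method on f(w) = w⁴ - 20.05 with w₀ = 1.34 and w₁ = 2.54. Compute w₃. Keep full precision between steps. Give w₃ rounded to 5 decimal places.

2.04704

f(w_0) = -16.825821, f(w_1) = 21.573143
w_2 = 2.540000 - (21.573143)·(2.540000 - 1.340000)/(21.573143 - (-16.825821)) = 1.865821; f(w_2) = -7.930631
w_3 = 1.865821 - (-7.930631)·(1.865821 - 2.540000)/(-7.930631 - (21.573143)) = 2.047041; f(w_3) = -2.490750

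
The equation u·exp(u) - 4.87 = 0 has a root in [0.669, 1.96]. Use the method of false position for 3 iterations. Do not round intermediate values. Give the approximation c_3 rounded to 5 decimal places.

False-position update: c = (a·f(b) − b·f(a))/(f(b) − f(a)); replace the endpoint whose sign matches f(c).
f(0.669000) = -3.563922, f(1.960000) = 9.044681
step 1: c = 1.033911, f(c) = -1.962596 < 0 → new bracket [1.033911, 1.960000]
step 2: c = 1.199033, f(c) = -0.892919 < 0 → new bracket [1.199033, 1.960000]
step 3: c = 1.267408, f(c) = -0.368632 < 0 → new bracket [1.267408, 1.960000]

1.26741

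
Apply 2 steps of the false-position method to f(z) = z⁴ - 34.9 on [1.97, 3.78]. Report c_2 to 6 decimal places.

2.276576

False-position update: c = (a·f(b) − b·f(a))/(f(b) − f(a)); replace the endpoint whose sign matches f(c).
f(1.970000) = -19.838615, f(3.780000) = 169.258375
step 1: c = 2.159891, f(c) = -13.136554 < 0 → new bracket [2.159891, 3.780000]
step 2: c = 2.276576, f(c) = -8.038611 < 0 → new bracket [2.276576, 3.780000]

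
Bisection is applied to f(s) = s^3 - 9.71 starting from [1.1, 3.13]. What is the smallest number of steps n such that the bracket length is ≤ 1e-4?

15

Initial width b − a = 3.13 − 1.1 = 2.030000.
After n steps the width is (b−a)/2^n; need (b−a)/2^n ≤ 1e-4.
So n ≥ log₂(2.030000/1e-4) = log₂(20300.0000) ≈ 14.3092.
Hence n = 15.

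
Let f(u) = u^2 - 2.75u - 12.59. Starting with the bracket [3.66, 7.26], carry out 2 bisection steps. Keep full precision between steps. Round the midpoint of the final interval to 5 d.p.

f(3.660000) = -9.259400, f(7.260000) = 20.152600 (opposite signs)
step 1: m = 5.460000, f(m) = 2.206600 > 0 → root in [3.660000, 5.460000]
step 2: m = 4.560000, f(m) = -4.336400 < 0 → root in [4.560000, 5.460000]
Midpoint of [4.560000, 5.460000] = 5.010000

5.01000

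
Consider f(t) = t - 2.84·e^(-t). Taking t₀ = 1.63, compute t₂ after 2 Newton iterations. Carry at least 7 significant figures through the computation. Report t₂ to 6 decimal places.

f'(t) = 1 + 2.84·e^(-t)
t_0 = 1.630000: f = 1.073560, f' = 1.556440 → t_1 = 1.630000 - (1.073560)/(1.556440) = 0.940246
t_1 = 0.940246: f = -0.168863, f' = 2.109110 → t_2 = 0.940246 - (-0.168863)/(2.109110) = 1.020310

1.020310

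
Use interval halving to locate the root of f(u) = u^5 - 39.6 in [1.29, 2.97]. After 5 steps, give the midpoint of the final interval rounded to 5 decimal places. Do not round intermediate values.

f(1.290000) = -36.027695, f(2.970000) = 191.490582 (opposite signs)
step 1: m = 2.130000, f(m) = 4.242773 > 0 → root in [1.290000, 2.130000]
step 2: m = 1.710000, f(m) = -24.978883 < 0 → root in [1.710000, 2.130000]
step 3: m = 1.920000, f(m) = -13.508074 < 0 → root in [1.920000, 2.130000]
step 4: m = 2.025000, f(m) = -5.549371 < 0 → root in [2.025000, 2.130000]
step 5: m = 2.077500, f(m) = -0.900517 < 0 → root in [2.077500, 2.130000]
Midpoint of [2.077500, 2.130000] = 2.103750

2.10375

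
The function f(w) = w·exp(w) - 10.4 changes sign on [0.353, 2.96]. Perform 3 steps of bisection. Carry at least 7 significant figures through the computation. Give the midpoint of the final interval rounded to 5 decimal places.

f(0.353000) = -9.897564, f(2.960000) = 46.721996 (opposite signs)
step 1: m = 1.656500, f(m) = -1.718390 < 0 → root in [1.656500, 2.960000]
step 2: m = 2.308250, f(m) = 12.813631 > 0 → root in [1.656500, 2.308250]
step 3: m = 1.982375, f(m) = 3.991973 > 0 → root in [1.656500, 1.982375]
Midpoint of [1.656500, 1.982375] = 1.819437

1.81944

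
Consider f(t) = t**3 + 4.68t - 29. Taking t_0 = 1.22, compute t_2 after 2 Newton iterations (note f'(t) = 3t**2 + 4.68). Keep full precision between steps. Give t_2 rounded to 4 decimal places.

2.7955

t_0 = 1.220000: f = -21.474552, f' = 9.145200 → t_1 = 1.220000 - (-21.474552)/(9.145200) = 3.568177
t_1 = 3.568177: f = 33.128712, f' = 42.875670 → t_2 = 3.568177 - (33.128712)/(42.875670) = 2.795508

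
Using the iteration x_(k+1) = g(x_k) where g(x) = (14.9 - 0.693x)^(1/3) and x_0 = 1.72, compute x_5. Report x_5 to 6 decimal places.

x_1 = g(1.720000) = 2.393271
x_2 = g(2.393271) = 2.365803
x_3 = g(2.365803) = 2.366937
x_4 = g(2.366937) = 2.366890
x_5 = g(2.366890) = 2.366892

2.366892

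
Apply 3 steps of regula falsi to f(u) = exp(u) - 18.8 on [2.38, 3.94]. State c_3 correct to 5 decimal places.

2.88857

False-position update: c = (a·f(b) − b·f(a))/(f(b) − f(a)); replace the endpoint whose sign matches f(c).
f(2.380000) = -7.995097, f(3.940000) = 32.618601
step 1: c = 2.687097, f(c) = -4.111026 < 0 → new bracket [2.687097, 3.940000]
step 2: c = 2.827330, f(c) = -1.899716 < 0 → new bracket [2.827330, 3.940000]
step 3: c = 2.888566, f(c) = -0.832470 < 0 → new bracket [2.888566, 3.940000]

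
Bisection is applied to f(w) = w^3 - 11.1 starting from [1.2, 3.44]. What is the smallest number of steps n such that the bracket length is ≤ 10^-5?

18

Initial width b − a = 3.44 − 1.2 = 2.240000.
After n steps the width is (b−a)/2^n; need (b−a)/2^n ≤ 10^-5.
So n ≥ log₂(2.240000/10^-5) = log₂(224000.0000) ≈ 17.7731.
Hence n = 18.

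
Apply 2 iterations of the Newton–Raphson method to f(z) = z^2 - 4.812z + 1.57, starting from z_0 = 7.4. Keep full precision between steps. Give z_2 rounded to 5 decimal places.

4.58825

f'(z) = 2z - 4.812
z_0 = 7.400000: f = 20.721200, f' = 9.988000 → z_1 = 7.400000 - (20.721200)/(9.988000) = 5.325390
z_1 = 5.325390: f = 4.304005, f' = 5.838781 → z_2 = 5.325390 - (4.304005)/(5.838781) = 4.588249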